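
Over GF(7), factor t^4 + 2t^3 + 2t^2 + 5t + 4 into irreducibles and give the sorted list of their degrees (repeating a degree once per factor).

Write h(t) = t^4 + 2t^3 + 2t^2 + 5t + 4.
Linear factors from roots: (t + 6), (t + 1).
Complete factorization: h(t) = (t + 1)·(t + 6)·(t^2 + 2t + 3).
Factor degrees with multiplicity: 1 + 1 + 2 = 4.

1, 1, 2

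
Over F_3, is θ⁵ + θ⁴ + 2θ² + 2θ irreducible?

Write g(θ) = θ⁵ + θ⁴ + 2θ² + 2θ.
Check for roots in F_3: g(0) = 0 → root; g(1) = 0 → root; g(2) = 0 → root.
g(0) = 0, so (θ) divides g(θ); g is reducible.

No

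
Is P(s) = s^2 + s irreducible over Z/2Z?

Check for roots in Z/2Z: P(0) = 0 → root; P(1) = 0 → root.
P(0) = 0, so (s) divides P(s); P is reducible.

No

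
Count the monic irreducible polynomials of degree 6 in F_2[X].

9

Gauss's count: N_{2}(6) = (1/6) Σ_{d|6} μ(6/d)·2^d.
Divisors of 6: 1, 2, 3, 6; μ(6/d) for each: 1, -1, -1, 1.
Σ = 2^1 − 2^2 − 2^3 + 2^6 = 54.
N = 54/6 = 9.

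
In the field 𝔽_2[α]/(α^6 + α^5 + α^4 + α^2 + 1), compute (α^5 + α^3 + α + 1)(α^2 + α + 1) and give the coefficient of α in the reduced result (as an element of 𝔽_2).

1

Multiply in 𝔽_2[α]: (α^5 + α^3 + α + 1)·(α^2 + α + 1) = α^7 + α^6 + α^4 + 1.
Reduce using α^6 ≡ α^5 + α^4 + α^2 + 1 (mod α^6 + α^5 + α^4 + α^2 + 1).
Reduced: α^5 + α^4 + α^3 + α + 1.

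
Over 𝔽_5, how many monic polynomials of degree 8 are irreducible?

48750

x^(5^8) − x is the product of all monic irreducibles of degree dividing 8; Möbius inversion gives N = (1/8) Σ μ(8/d)·5^d.
Divisors of 8: 1, 2, 4, 8; μ(8/d) for each: 0, 0, -1, 1.
Σ = − 5^4 + 5^8 = 390000.
N = 390000/8 = 48750.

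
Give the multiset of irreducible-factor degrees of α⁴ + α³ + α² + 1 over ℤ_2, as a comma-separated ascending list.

1, 3

Write g(α) = α⁴ + α³ + α² + 1.
Roots in ℤ_2: g(0) = 1; g(1) = 0 → root.
Linear factors from roots: (α + 1).
Complete factorization: g(α) = (α + 1)·(α³ + α + 1).
Factor degrees with multiplicity: 1 + 3 = 4.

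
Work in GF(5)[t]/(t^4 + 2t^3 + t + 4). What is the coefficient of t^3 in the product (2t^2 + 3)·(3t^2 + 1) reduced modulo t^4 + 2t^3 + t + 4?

3

Multiply in GF(5)[t]: (2t^2 + 3)·(3t^2 + 1) = t^4 + t^2 + 3.
Reduce using t^4 ≡ 3t^3 + 4t + 1 (mod t^4 + 2t^3 + t + 4).
Reduced: 3t^3 + t^2 + 4t + 4.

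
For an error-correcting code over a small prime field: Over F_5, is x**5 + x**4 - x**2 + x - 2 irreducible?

No

Write h(x) = x**5 + x**4 - x**2 + x - 2.
Check for roots in F_5: h(0) = 3; h(1) = 0 → root; h(2) = 4; h(3) = 1; h(4) = 1.
h(1) = 0, so (x − 1) divides h(x); h is reducible.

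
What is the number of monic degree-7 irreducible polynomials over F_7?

x^(7^7) − x is the product of all monic irreducibles of degree dividing 7; Möbius inversion gives N = (1/7) Σ μ(7/d)·7^d.
Divisors of 7: 1, 7; μ(7/d) for each: -1, 1.
Σ = − 7^1 + 7^7 = 823536.
N = 823536/7 = 117648.

117648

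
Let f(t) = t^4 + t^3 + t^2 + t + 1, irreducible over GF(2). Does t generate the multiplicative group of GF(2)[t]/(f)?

|GF(2^4)^×| = 2^4 − 1 = 15. Prime factorization: 15 = 3·5.
f is primitive ⇔ t has order 15 in GF(2)[t]/(f), i.e. t^(15/q) ≠ 1 for each prime q | 15.
t^(5) mod f = 1
t^(3) mod f = t^3.
Since t^(5) = 1, the order of t divides 5 < 15; not primitive.

No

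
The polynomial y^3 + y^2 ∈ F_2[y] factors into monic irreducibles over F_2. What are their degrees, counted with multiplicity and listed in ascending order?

1, 1, 1

Write g(y) = y^3 + y^2.
Roots in F_2: g(0) = 0 → root; g(1) = 0 → root.
Linear factors from roots: (y), (y + 1).
Complete factorization: g(y) = (y + 1)·(y)^2.
Factor degrees with multiplicity: 1 + 1 + 1 = 3.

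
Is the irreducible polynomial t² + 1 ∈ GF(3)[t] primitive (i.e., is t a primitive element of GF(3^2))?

No

Write f(t) = t² + 1.
|GF(3^2)^×| = 3^2 − 1 = 8. Prime factorization: 8 = 2^3.
f is primitive ⇔ t has order 8 in GF(3)[t]/(f), i.e. t^(8/q) ≠ 1 for each prime q | 8.
t^(4) mod f = 1
Since t^(4) = 1, the order of t divides 4 < 8; not primitive.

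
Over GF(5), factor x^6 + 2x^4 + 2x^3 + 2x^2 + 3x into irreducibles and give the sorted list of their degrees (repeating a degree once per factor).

Write g(x) = x^6 + 2x^4 + 2x^3 + 2x^2 + 3x.
Roots in GF(5): g(0) = 0 → root; g(1) = 0 → root; g(2) = 1; g(3) = 2; g(4) = 0 → root.
Linear factors from roots: (x), (x + 4), (x + 1).
Complete factorization: g(x) = (x)·(x + 1)·(x + 4)·(x^3 + 3x + 2).
Factor degrees with multiplicity: 1 + 1 + 1 + 3 = 6.

1, 1, 1, 3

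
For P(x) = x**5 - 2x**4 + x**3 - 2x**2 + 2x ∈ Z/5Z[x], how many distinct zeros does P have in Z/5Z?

Evaluate at each of the 5 elements of Z/5Z:
P(0) = 0 → root; P(1) = 0 → root; P(2) = 4; P(3) = 1; P(4) = 2.
Roots: {0, 1}.

2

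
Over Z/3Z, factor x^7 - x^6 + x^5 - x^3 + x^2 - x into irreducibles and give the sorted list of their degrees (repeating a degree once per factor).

1, 1, 1, 1, 1, 2

Write g(x) = x^7 - x^6 + x^5 - x^3 + x^2 - x.
Roots in Z/3Z: g(0) = 0 → root; g(1) = 0 → root; g(2) = 0 → root.
Linear factors from roots: (x), (x - 1), (x + 1).
Complete factorization: g(x) = (x)·(x - 1)·(x + 1)^3·(x^2 + 1).
Factor degrees with multiplicity: 1 + 1 + 1 + 1 + 1 + 2 = 7.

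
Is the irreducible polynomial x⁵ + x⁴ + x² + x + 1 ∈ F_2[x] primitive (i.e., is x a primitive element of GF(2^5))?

Write f(x) = x⁵ + x⁴ + x² + x + 1.
|GF(2^5)^×| = 2^5 − 1 = 31. Prime factorization: 31 = 31.
f is primitive ⇔ x has order 31 in GF(2)[x]/(f), i.e. x^(31/q) ≠ 1 for each prime q | 31.
x^(1) mod f = x.
None equal 1, so x has full order 31; f is primitive.

Yes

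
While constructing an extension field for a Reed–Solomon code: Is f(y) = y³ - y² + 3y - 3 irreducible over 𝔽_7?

Check for roots in 𝔽_7: f(0) = 4; f(1) = 0 → root; f(2) = 0 → root; f(3) = 3; f(4) = 1; f(5) = 0 → root; f(6) = 6.
f(1) = 0, so (y − 1) divides f(y); f is reducible.

No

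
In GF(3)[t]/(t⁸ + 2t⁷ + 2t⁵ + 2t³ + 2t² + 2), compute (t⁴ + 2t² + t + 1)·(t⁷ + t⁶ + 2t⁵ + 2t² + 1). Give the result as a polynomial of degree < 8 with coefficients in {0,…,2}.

t^4 + t^3 + t^2 + t + 2

Multiply in GF(3)[t]: (t⁴ + 2t² + t + 1)·(t⁷ + t⁶ + 2t⁵ + 2t² + 1) = t¹¹ + t¹⁰ + t⁹ + 2t⁶ + 2t⁵ + 2t⁴ + 2t³ + t² + t + 1.
Reduce using t⁸ ≡ t⁷ + t⁵ + t³ + t² + 1 (mod t⁸ + 2t⁷ + 2t⁵ + 2t³ + 2t² + 2).
Reduced: t⁴ + t³ + t² + t + 2.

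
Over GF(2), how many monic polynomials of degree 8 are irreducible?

The number of monic irreducibles of degree 8 over GF(2) is (1/8)·Σ_{d∣8} μ(8/d) 2^d.
Divisors of 8: 1, 2, 4, 8; μ(8/d) for each: 0, 0, -1, 1.
Σ = − 2^4 + 2^8 = 240.
N = 240/8 = 30.

30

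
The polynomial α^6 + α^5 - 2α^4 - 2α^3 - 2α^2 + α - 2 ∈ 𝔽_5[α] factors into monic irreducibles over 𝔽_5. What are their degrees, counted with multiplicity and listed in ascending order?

1, 1, 1, 3

Write f(α) = α^6 + α^5 - 2α^4 - 2α^3 - 2α^2 + α - 2.
Roots in 𝔽_5: f(0) = 3; f(1) = 0 → root; f(2) = 0 → root; f(3) = 4; f(4) = 0 → root.
Linear factors from roots: (α - 1), (α - 2), (α + 1).
Complete factorization: f(α) = (α + 1)·(α - 2)·(α - 1)·(α^3 - 2α^2 - 1).
Factor degrees with multiplicity: 1 + 1 + 1 + 3 = 6.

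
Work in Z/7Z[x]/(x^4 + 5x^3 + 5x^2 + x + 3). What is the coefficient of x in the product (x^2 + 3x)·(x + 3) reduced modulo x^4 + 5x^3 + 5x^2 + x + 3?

2

Multiply in Z/7Z[x]: (x^2 + 3x)·(x + 3) = x^3 + 6x^2 + 2x.
Reduced: x^3 + 6x^2 + 2x.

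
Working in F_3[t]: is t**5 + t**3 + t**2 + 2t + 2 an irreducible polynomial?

Yes

Write g(t) = t**5 + t**3 + t**2 + 2t + 2.
Check for roots in F_3: g(0) = 2; g(1) = 1; g(2) = 2.
No roots, so no linear factors.
Monic irreducibles of degree 2 over GF(3): t**2 + 1, t**2 + t + 2, t**2 + 2t + 2.
None of them divide g (all give nonzero remainder).
No irreducible factor of degree ≤ 2 exists, so g is irreducible over GF(3).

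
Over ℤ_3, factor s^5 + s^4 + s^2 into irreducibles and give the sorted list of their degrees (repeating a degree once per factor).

1, 1, 1, 2

Write f(s) = s^5 + s^4 + s^2.
Roots in ℤ_3: f(0) = 0 → root; f(1) = 0 → root; f(2) = 1.
Linear factors from roots: (s), (s + 2).
Complete factorization: f(s) = (s + 2)·(s)^2·(s^2 + 2s + 2).
Factor degrees with multiplicity: 1 + 1 + 1 + 2 = 5.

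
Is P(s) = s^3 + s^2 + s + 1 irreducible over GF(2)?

No

Check for roots in GF(2): P(0) = 1; P(1) = 0 → root.
P(1) = 0, so (s − 1) divides P(s); P is reducible.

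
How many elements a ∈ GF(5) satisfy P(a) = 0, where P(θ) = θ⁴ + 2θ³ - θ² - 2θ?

Evaluate at each of the 5 elements of GF(5):
P(0) = 0 → root; P(1) = 0 → root; P(2) = 4; P(3) = 0 → root; P(4) = 0 → root.
Roots: {0, 1, 3, 4}.

4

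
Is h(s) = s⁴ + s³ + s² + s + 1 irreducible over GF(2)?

Yes

Check for roots in GF(2): h(0) = 1; h(1) = 1.
No roots, so no linear factors.
Monic irreducibles of degree 2 over GF(2): s² + s + 1.
None of them divide h (all give nonzero remainder).
No irreducible factor of degree ≤ 2 exists, so h is irreducible over GF(2).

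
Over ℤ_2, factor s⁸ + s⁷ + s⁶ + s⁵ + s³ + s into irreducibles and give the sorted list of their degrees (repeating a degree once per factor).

1, 1, 1, 2, 3

Write h(s) = s⁸ + s⁷ + s⁶ + s⁵ + s³ + s.
Roots in ℤ_2: h(0) = 0 → root; h(1) = 0 → root.
Linear factors from roots: (s), (s + 1).
Complete factorization: h(s) = (s)·(s + 1)^2·(s² + s + 1)·(s³ + s + 1).
Factor degrees with multiplicity: 1 + 1 + 1 + 2 + 3 = 8.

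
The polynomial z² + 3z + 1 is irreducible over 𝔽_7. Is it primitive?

No

Write f(z) = z² + 3z + 1.
|GF(7^2)^×| = 7^2 − 1 = 48. Prime factorization: 48 = 2^4·3.
f is primitive ⇔ z has order 48 in GF(7)[z]/(f), i.e. z^(48/q) ≠ 1 for each prime q | 48.
z^(24) mod f = 1
z^(16) mod f = 1
Since z^(24) = 1, the order of z divides 24 < 48; not primitive.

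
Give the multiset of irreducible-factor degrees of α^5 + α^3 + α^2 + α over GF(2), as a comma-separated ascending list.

Write g(α) = α^5 + α^3 + α^2 + α.
Roots in GF(2): g(0) = 0 → root; g(1) = 0 → root.
Linear factors from roots: (α), (α + 1).
Complete factorization: g(α) = (α)·(α + 1)·(α^3 + α^2 + 1).
Factor degrees with multiplicity: 1 + 1 + 3 = 5.

1, 1, 3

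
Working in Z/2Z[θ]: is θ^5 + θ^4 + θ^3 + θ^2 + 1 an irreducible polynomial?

Write m(θ) = θ^5 + θ^4 + θ^3 + θ^2 + 1.
Check for roots in Z/2Z: m(0) = 1; m(1) = 1.
No roots, so no linear factors.
Monic irreducibles of degree 2 over GF(2): θ^2 + θ + 1.
None of them divide m (all give nonzero remainder).
No irreducible factor of degree ≤ 2 exists, so m is irreducible over GF(2).

Yes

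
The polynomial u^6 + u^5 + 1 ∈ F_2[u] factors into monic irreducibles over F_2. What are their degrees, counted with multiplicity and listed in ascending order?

6

Write h(u) = u^6 + u^5 + 1.
Roots in F_2: h(0) = 1; h(1) = 1.
Complete factorization: h(u) = (u^6 + u^5 + 1).
Factor degrees with multiplicity: 6 = 6.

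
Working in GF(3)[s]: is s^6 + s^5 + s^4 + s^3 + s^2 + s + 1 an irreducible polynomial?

Write m(s) = s^6 + s^5 + s^4 + s^3 + s^2 + s + 1.
Check for roots in GF(3): m(0) = 1; m(1) = 1; m(2) = 1.
No roots, so no linear factors.
Monic irreducibles of degree 2 over GF(3): s^2 + 1, s^2 + s - 1, s^2 - s - 1.
None of them divide m (all give nonzero remainder).
Degree-3 irreducible divisors: test the 8 monic irreducibles of degree 3 over GF(3).
None of them divide m (all give nonzero remainder).
No irreducible factor of degree ≤ 3 exists, so m is irreducible over GF(3).

Yes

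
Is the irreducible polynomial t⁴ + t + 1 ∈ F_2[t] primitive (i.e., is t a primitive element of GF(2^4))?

Write f(t) = t⁴ + t + 1.
|GF(2^4)^×| = 2^4 − 1 = 15. Prime factorization: 15 = 3·5.
f is primitive ⇔ t has order 15 in GF(2)[t]/(f), i.e. t^(15/q) ≠ 1 for each prime q | 15.
t^(5) mod f = t² + t.
t^(3) mod f = t³.
None equal 1, so t has full order 15; f is primitive.

Yes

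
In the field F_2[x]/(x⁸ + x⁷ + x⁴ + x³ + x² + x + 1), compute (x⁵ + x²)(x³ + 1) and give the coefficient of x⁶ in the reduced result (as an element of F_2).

Multiply in F_2[x]: (x⁵ + x²)·(x³ + 1) = x⁸ + x².
Reduce using x⁸ ≡ x⁷ + x⁴ + x³ + x² + x + 1 (mod x⁸ + x⁷ + x⁴ + x³ + x² + x + 1).
Reduced: x⁷ + x⁴ + x³ + x + 1.

0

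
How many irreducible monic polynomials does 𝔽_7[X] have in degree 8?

The number of monic irreducibles of degree 8 over GF(7) is (1/8)·Σ_{d∣8} μ(8/d) 7^d.
Divisors of 8: 1, 2, 4, 8; μ(8/d) for each: 0, 0, -1, 1.
Σ = − 7^4 + 7^8 = 5762400.
N = 5762400/8 = 720300.

720300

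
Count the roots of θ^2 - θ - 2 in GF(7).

2

Write h(θ) = θ^2 - θ - 2.
Evaluate at each of the 7 elements of GF(7):
h(0) = 5; h(1) = 5; h(2) = 0 → root; h(3) = 4; h(4) = 3; h(5) = 4; h(6) = 0 → root.
Roots: {2, 6}.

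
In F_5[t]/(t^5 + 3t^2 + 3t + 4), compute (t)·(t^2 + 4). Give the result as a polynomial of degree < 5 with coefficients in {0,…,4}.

t^3 + 4t

Multiply in F_5[t]: (t)·(t^2 + 4) = t^3 + 4t.
Reduced: t^3 + 4t.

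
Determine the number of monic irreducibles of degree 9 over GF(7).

x^(7^9) − x is the product of all monic irreducibles of degree dividing 9; Möbius inversion gives N = (1/9) Σ μ(9/d)·7^d.
Divisors of 9: 1, 3, 9; μ(9/d) for each: 0, -1, 1.
Σ = − 7^3 + 7^9 = 40353264.
N = 40353264/9 = 4483696.

4483696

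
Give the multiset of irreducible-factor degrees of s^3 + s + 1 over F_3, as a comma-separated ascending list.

1, 2

Write g(s) = s^3 + s + 1.
Roots in F_3: g(0) = 1; g(1) = 0 → root; g(2) = 2.
Linear factors from roots: (s + 2).
Complete factorization: g(s) = (s + 2)·(s^2 + s + 2).
Factor degrees with multiplicity: 1 + 2 = 3.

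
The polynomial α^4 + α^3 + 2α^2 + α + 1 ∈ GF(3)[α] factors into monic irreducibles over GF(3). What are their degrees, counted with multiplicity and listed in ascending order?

1, 1, 2

Write f(α) = α^4 + α^3 + 2α^2 + α + 1.
Roots in GF(3): f(0) = 1; f(1) = 0 → root; f(2) = 2.
Linear factors from roots: (α + 2).
Complete factorization: f(α) = (α + 2)^2·(α^2 + 1).
Factor degrees with multiplicity: 1 + 1 + 2 = 4.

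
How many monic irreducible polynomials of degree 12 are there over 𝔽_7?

By the necklace-counting formula, N_7(12) = (1/12) Σ_{d|12} μ(12/d)·7^d.
Divisors of 12: 1, 2, 3, 4, 6, 12; μ(12/d) for each: 0, 1, 0, -1, -1, 1.
Σ = 7^2 − 7^4 − 7^6 + 7^12 = 13841167200.
N = 13841167200/12 = 1153430600.

1153430600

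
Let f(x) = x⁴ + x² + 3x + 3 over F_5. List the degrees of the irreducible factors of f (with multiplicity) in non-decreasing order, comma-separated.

4

Roots in F_5: f(0) = 3; f(1) = 3; f(2) = 4; f(3) = 2; f(4) = 2.
Complete factorization: f(x) = (x⁴ + x² + 3x + 3).
Factor degrees with multiplicity: 4 = 4.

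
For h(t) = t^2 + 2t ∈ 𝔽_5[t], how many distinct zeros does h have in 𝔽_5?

Evaluate at each of the 5 elements of 𝔽_5:
h(0) = 0 → root; h(1) = 3; h(2) = 3; h(3) = 0 → root; h(4) = 4.
Roots: {0, 3}.

2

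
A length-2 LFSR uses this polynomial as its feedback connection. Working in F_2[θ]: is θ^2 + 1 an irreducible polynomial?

Write h(θ) = θ^2 + 1.
Check for roots in F_2: h(0) = 1; h(1) = 0 → root.
h(1) = 0, so (θ − 1) divides h(θ); h is reducible.

No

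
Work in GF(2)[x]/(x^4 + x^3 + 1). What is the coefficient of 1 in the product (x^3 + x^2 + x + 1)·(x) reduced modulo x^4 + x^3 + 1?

Multiply in GF(2)[x]: (x^3 + x^2 + x + 1)·(x) = x^4 + x^3 + x^2 + x.
Reduce using x^4 ≡ x^3 + 1 (mod x^4 + x^3 + 1).
Reduced: x^2 + x + 1.

1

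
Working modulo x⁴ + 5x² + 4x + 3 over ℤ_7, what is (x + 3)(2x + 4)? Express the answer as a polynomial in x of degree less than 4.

Multiply in ℤ_7[x]: (x + 3)·(2x + 4) = 2x² + 3x + 5.
Reduced: 2x² + 3x + 5.

2x^2 + 3x + 5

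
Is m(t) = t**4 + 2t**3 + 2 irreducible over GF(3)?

Check for roots in GF(3): m(0) = 2; m(1) = 2; m(2) = 1.
No roots, so no linear factors.
Monic irreducibles of degree 2 over GF(3): t**2 + 1, t**2 + t + 2, t**2 + 2t + 2.
None of them divide m (all give nonzero remainder).
No irreducible factor of degree ≤ 2 exists, so m is irreducible over GF(3).

Yes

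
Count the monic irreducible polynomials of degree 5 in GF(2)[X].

6

The number of monic irreducibles of degree 5 over GF(2) is (1/5)·Σ_{d∣5} μ(5/d) 2^d.
Divisors of 5: 1, 5; μ(5/d) for each: -1, 1.
Σ = − 2^1 + 2^5 = 30.
N = 30/5 = 6.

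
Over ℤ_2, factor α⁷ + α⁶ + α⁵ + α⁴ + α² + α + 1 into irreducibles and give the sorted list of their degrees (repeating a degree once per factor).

Write h(α) = α⁷ + α⁶ + α⁵ + α⁴ + α² + α + 1.
Roots in ℤ_2: h(0) = 1; h(1) = 1.
Complete factorization: h(α) = (α⁷ + α⁶ + α⁵ + α⁴ + α² + α + 1).
Factor degrees with multiplicity: 7 = 7.

7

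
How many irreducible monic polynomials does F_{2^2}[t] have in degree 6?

670

x^(4^6) − x is the product of all monic irreducibles of degree dividing 6; Möbius inversion gives N = (1/6) Σ μ(6/d)·4^d.
Divisors of 6: 1, 2, 3, 6; μ(6/d) for each: 1, -1, -1, 1.
Σ = 4^1 − 4^2 − 4^3 + 4^6 = 4020.
N = 4020/6 = 670.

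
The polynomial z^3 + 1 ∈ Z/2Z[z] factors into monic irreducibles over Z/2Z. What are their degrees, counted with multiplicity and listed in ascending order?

1, 2

Write h(z) = z^3 + 1.
Roots in Z/2Z: h(0) = 1; h(1) = 0 → root.
Linear factors from roots: (z + 1).
Complete factorization: h(z) = (z + 1)·(z^2 + z + 1).
Factor degrees with multiplicity: 1 + 2 = 3.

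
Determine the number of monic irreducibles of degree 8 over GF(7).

720300

Gauss's count: N_{7}(8) = (1/8) Σ_{d|8} μ(8/d)·7^d.
Divisors of 8: 1, 2, 4, 8; μ(8/d) for each: 0, 0, -1, 1.
Σ = − 7^4 + 7^8 = 5762400.
N = 5762400/8 = 720300.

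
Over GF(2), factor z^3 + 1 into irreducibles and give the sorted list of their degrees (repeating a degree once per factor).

Write f(z) = z^3 + 1.
Roots in GF(2): f(0) = 1; f(1) = 0 → root.
Linear factors from roots: (z + 1).
Complete factorization: f(z) = (z + 1)·(z^2 + z + 1).
Factor degrees with multiplicity: 1 + 2 = 3.

1, 2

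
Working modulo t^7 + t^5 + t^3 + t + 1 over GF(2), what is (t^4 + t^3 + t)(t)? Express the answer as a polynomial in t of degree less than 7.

t^5 + t^4 + t^2

Multiply in GF(2)[t]: (t^4 + t^3 + t)·(t) = t^5 + t^4 + t^2.
Reduced: t^5 + t^4 + t^2.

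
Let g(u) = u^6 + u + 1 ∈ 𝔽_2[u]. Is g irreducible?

Check for roots in 𝔽_2: g(0) = 1; g(1) = 1.
No roots, so no linear factors.
Monic irreducibles of degree 2 over GF(2): u^2 + u + 1.
None of them divide g (all give nonzero remainder).
Monic irreducibles of degree 3 over GF(2): u^3 + u + 1, u^3 + u^2 + 1.
None of them divide g (all give nonzero remainder).
No irreducible factor of degree ≤ 3 exists, so g is irreducible over GF(2).

Yes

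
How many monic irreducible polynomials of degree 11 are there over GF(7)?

The number of monic irreducibles of degree 11 over GF(7) is (1/11)·Σ_{d∣11} μ(11/d) 7^d.
Divisors of 11: 1, 11; μ(11/d) for each: -1, 1.
Σ = − 7^1 + 7^11 = 1977326736.
N = 1977326736/11 = 179756976.

179756976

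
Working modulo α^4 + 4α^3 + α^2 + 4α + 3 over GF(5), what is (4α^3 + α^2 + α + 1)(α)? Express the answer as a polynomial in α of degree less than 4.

Multiply in GF(5)[α]: (4α^3 + α^2 + α + 1)·(α) = 4α^4 + α^3 + α^2 + α.
Reduce using α^4 ≡ α^3 + 4α^2 + α + 2 (mod α^4 + 4α^3 + α^2 + 4α + 3).
Reduced: 2α^2 + 3.

2α^2 + 3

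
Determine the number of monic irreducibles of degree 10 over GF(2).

By the necklace-counting formula, N_2(10) = (1/10) Σ_{d|10} μ(10/d)·2^d.
Divisors of 10: 1, 2, 5, 10; μ(10/d) for each: 1, -1, -1, 1.
Σ = 2^1 − 2^2 − 2^5 + 2^10 = 990.
N = 990/10 = 99.

99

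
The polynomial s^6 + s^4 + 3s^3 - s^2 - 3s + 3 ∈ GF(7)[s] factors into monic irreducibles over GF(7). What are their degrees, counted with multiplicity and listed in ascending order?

Write f(s) = s^6 + s^4 + 3s^3 - s^2 - 3s + 3.
Complete factorization: f(s) = (s^6 + s^4 + 3s^3 - s^2 - 3s + 3).
Factor degrees with multiplicity: 6 = 6.

6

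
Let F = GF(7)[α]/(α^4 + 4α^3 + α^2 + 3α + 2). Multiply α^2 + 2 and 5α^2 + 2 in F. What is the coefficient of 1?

1

Multiply in GF(7)[α]: (α^2 + 2)·(5α^2 + 2) = 5α^4 + 5α^2 + 4.
Reduce using α^4 ≡ 3α^3 + 6α^2 + 4α + 5 (mod α^4 + 4α^3 + α^2 + 3α + 2).
Reduced: α^3 + 6α + 1.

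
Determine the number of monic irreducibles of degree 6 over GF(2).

9

x^(2^6) − x is the product of all monic irreducibles of degree dividing 6; Möbius inversion gives N = (1/6) Σ μ(6/d)·2^d.
Divisors of 6: 1, 2, 3, 6; μ(6/d) for each: 1, -1, -1, 1.
Σ = 2^1 − 2^2 − 2^3 + 2^6 = 54.
N = 54/6 = 9.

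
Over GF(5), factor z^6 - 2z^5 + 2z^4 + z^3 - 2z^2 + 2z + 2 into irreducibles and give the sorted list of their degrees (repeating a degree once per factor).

6

Write g(z) = z^6 - 2z^5 + 2z^4 + z^3 - 2z^2 + 2z + 2.
Roots in GF(5): g(0) = 2; g(1) = 4; g(2) = 3; g(3) = 2; g(4) = 2.
Complete factorization: g(z) = (z^6 - 2z^5 + 2z^4 + z^3 - 2z^2 + 2z + 2).
Factor degrees with multiplicity: 6 = 6.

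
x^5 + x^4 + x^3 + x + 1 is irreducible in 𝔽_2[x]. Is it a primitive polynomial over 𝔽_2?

Write f(x) = x^5 + x^4 + x^3 + x + 1.
|GF(2^5)^×| = 2^5 − 1 = 31. Prime factorization: 31 = 31.
f is primitive ⇔ x has order 31 in GF(2)[x]/(f), i.e. x^(31/q) ≠ 1 for each prime q | 31.
x^(1) mod f = x.
None equal 1, so x has full order 31; f is primitive.

Yes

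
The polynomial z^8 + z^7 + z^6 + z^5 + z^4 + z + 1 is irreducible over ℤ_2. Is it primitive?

No

Write f(z) = z^8 + z^7 + z^6 + z^5 + z^4 + z + 1.
|GF(2^8)^×| = 2^8 − 1 = 255. Prime factorization: 255 = 3·5·17.
f is primitive ⇔ z has order 255 in GF(2)[z]/(f), i.e. z^(255/q) ≠ 1 for each prime q | 255.
z^(85) mod f = z^6 + z^5 + z^4.
z^(51) mod f = 1
z^(15) mod f = z^7 + z^4 + z^3 + 1.
Since z^(51) = 1, the order of z divides 51 < 255; not primitive.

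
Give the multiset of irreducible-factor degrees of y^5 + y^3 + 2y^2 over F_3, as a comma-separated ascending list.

1, 1, 1, 2

Write h(y) = y^5 + y^3 + 2y^2.
Roots in F_3: h(0) = 0 → root; h(1) = 1; h(2) = 0 → root.
Linear factors from roots: (y), (y + 1).
Complete factorization: h(y) = (y + 1)·(y)^2·(y^2 + 2y + 2).
Factor degrees with multiplicity: 1 + 1 + 1 + 2 = 5.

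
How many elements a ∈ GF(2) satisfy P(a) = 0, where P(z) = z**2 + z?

2

Evaluate at each of the 2 elements of GF(2):
P(0) = 0 → root; P(1) = 0 → root.
Roots: {0, 1}.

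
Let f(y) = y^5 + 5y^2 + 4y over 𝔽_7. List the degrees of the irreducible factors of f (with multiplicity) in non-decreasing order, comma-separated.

Linear factors from roots: (y), (y + 3), (y + 1).
Complete factorization: f(y) = (y)·(y + 1)·(y + 3)·(y^2 + 3y + 6).
Factor degrees with multiplicity: 1 + 1 + 1 + 2 = 5.

1, 1, 1, 2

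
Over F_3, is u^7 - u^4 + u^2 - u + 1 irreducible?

Yes

Write f(u) = u^7 - u^4 + u^2 - u + 1.
Check for roots in F_3: f(0) = 1; f(1) = 1; f(2) = 1.
No roots, so no linear factors.
Monic irreducibles of degree 2 over GF(3): u^2 + 1, u^2 + u - 1, u^2 - u - 1.
None of them divide f (all give nonzero remainder).
Degree-3 irreducible divisors: test the 8 monic irreducibles of degree 3 over GF(3).
None of them divide f (all give nonzero remainder).
No irreducible factor of degree ≤ 3 exists, so f is irreducible over GF(3).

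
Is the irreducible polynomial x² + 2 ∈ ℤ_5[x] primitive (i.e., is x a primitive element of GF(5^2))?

Write f(x) = x² + 2.
|GF(5^2)^×| = 5^2 − 1 = 24. Prime factorization: 24 = 2^3·3.
f is primitive ⇔ x has order 24 in GF(5)[x]/(f), i.e. x^(24/q) ≠ 1 for each prime q | 24.
x^(12) mod f = 4.
x^(8) mod f = 1
Since x^(8) = 1, the order of x divides 8 < 24; not primitive.

No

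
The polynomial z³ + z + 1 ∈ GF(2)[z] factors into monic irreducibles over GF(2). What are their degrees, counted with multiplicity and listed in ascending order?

3

Write f(z) = z³ + z + 1.
Roots in GF(2): f(0) = 1; f(1) = 1.
Complete factorization: f(z) = (z³ + z + 1).
Factor degrees with multiplicity: 3 = 3.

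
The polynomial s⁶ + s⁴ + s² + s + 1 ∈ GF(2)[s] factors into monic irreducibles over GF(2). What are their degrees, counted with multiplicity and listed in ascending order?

6

Write g(s) = s⁶ + s⁴ + s² + s + 1.
Roots in GF(2): g(0) = 1; g(1) = 1.
Complete factorization: g(s) = (s⁶ + s⁴ + s² + s + 1).
Factor degrees with multiplicity: 6 = 6.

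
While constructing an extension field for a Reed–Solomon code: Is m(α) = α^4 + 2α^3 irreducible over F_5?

Check for roots in F_5: m(0) = 0 → root; m(1) = 3; m(2) = 2; m(3) = 0 → root; m(4) = 4.
m(0) = 0, so (α) divides m(α); m is reducible.

No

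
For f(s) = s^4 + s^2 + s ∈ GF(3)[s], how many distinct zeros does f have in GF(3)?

Evaluate at each of the 3 elements of GF(3):
f(0) = 0 → root; f(1) = 0 → root; f(2) = 1.
Roots: {0, 1}.

2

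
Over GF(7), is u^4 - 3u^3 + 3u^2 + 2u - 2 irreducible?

Yes

Write g(u) = u^4 - 3u^3 + 3u^2 + 2u - 2.
Check for roots in GF(7): g(0) = 5; g(1) = 1; g(2) = 6; g(3) = 3; g(4) = 6; g(5) = 4; g(6) = 3.
No roots, so no linear factors.
Degree-2 irreducible divisors: test the 21 monic irreducibles of degree 2 over GF(7).
None of them divide g (all give nonzero remainder).
No irreducible factor of degree ≤ 2 exists, so g is irreducible over GF(7).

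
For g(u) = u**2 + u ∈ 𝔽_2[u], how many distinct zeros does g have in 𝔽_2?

2

Evaluate at each of the 2 elements of 𝔽_2:
g(0) = 0 → root; g(1) = 0 → root.
Roots: {0, 1}.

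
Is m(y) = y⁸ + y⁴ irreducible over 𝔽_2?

No

Check for roots in 𝔽_2: m(0) = 0 → root; m(1) = 0 → root.
m(0) = 0, so (y) divides m(y); m is reducible.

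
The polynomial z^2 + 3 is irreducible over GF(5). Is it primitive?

No

Write f(z) = z^2 + 3.
|GF(5^2)^×| = 5^2 − 1 = 24. Prime factorization: 24 = 2^3·3.
f is primitive ⇔ z has order 24 in GF(5)[z]/(f), i.e. z^(24/q) ≠ 1 for each prime q | 24.
z^(12) mod f = 4.
z^(8) mod f = 1
Since z^(8) = 1, the order of z divides 8 < 24; not primitive.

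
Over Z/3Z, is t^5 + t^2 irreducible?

No

Write h(t) = t^5 + t^2.
Check for roots in Z/3Z: h(0) = 0 → root; h(1) = 2; h(2) = 0 → root.
h(0) = 0, so (t) divides h(t); h is reducible.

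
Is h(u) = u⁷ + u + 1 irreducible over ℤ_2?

Yes

Check for roots in ℤ_2: h(0) = 1; h(1) = 1.
No roots, so no linear factors.
Monic irreducibles of degree 2 over GF(2): u² + u + 1.
None of them divide h (all give nonzero remainder).
Monic irreducibles of degree 3 over GF(2): u³ + u + 1, u³ + u² + 1.
None of them divide h (all give nonzero remainder).
No irreducible factor of degree ≤ 3 exists, so h is irreducible over GF(2).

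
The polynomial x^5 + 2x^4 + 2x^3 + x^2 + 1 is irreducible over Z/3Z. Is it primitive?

Yes

Write f(x) = x^5 + 2x^4 + 2x^3 + x^2 + 1.
|GF(3^5)^×| = 3^5 − 1 = 242. Prime factorization: 242 = 2·11^2.
f is primitive ⇔ x has order 242 in GF(3)[x]/(f), i.e. x^(242/q) ≠ 1 for each prime q | 242.
x^(121) mod f = 2.
x^(22) mod f = x^4 + x^3 + x^2 + 1.
None equal 1, so x has full order 242; f is primitive.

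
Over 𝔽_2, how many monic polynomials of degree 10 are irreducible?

99

By the necklace-counting formula, N_2(10) = (1/10) Σ_{d|10} μ(10/d)·2^d.
Divisors of 10: 1, 2, 5, 10; μ(10/d) for each: 1, -1, -1, 1.
Σ = 2^1 − 2^2 − 2^5 + 2^10 = 990.
N = 990/10 = 99.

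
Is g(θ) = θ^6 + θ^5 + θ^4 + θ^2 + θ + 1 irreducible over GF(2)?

Check for roots in GF(2): g(0) = 1; g(1) = 0 → root.
g(1) = 0, so (θ − 1) divides g(θ); g is reducible.

No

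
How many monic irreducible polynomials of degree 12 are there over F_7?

By the necklace-counting formula, N_7(12) = (1/12) Σ_{d|12} μ(12/d)·7^d.
Divisors of 12: 1, 2, 3, 4, 6, 12; μ(12/d) for each: 0, 1, 0, -1, -1, 1.
Σ = 7^2 − 7^4 − 7^6 + 7^12 = 13841167200.
N = 13841167200/12 = 1153430600.

1153430600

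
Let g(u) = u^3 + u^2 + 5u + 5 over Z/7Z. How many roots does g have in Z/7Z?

Evaluate at each of the 7 elements of Z/7Z:
g(0) = 5; g(1) = 5; g(2) = 6; g(3) = 0 → root; g(4) = 0 → root; g(5) = 5; g(6) = 0 → root.
Roots: {3, 4, 6}.

3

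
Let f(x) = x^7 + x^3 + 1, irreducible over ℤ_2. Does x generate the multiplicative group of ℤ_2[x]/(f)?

Yes

|GF(2^7)^×| = 2^7 − 1 = 127. Prime factorization: 127 = 127.
f is primitive ⇔ x has order 127 in GF(2)[x]/(f), i.e. x^(127/q) ≠ 1 for each prime q | 127.
x^(1) mod f = x.
None equal 1, so x has full order 127; f is primitive.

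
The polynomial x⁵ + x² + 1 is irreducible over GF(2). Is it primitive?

Write f(x) = x⁵ + x² + 1.
|GF(2^5)^×| = 2^5 − 1 = 31. Prime factorization: 31 = 31.
f is primitive ⇔ x has order 31 in GF(2)[x]/(f), i.e. x^(31/q) ≠ 1 for each prime q | 31.
x^(1) mod f = x.
None equal 1, so x has full order 31; f is primitive.

Yes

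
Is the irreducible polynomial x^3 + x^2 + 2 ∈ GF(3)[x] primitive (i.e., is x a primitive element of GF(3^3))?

Write f(x) = x^3 + x^2 + 2.
|GF(3^3)^×| = 3^3 − 1 = 26. Prime factorization: 26 = 2·13.
f is primitive ⇔ x has order 26 in GF(3)[x]/(f), i.e. x^(26/q) ≠ 1 for each prime q | 26.
x^(13) mod f = 1
x^(2) mod f = x^2.
Since x^(13) = 1, the order of x divides 13 < 26; not primitive.

No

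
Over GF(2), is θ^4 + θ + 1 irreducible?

Write h(θ) = θ^4 + θ + 1.
Check for roots in GF(2): h(0) = 1; h(1) = 1.
No roots, so no linear factors.
Monic irreducibles of degree 2 over GF(2): θ^2 + θ + 1.
None of them divide h (all give nonzero remainder).
No irreducible factor of degree ≤ 2 exists, so h is irreducible over GF(2).

Yes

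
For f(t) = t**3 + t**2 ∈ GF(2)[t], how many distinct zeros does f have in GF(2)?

2

Evaluate at each of the 2 elements of GF(2):
f(0) = 0 → root; f(1) = 0 → root.
Roots: {0, 1}.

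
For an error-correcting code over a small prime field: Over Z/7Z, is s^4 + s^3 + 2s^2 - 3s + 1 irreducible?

Write g(s) = s^4 + s^3 + 2s^2 - 3s + 1.
Check for roots in Z/7Z: g(0) = 1; g(1) = 2; g(2) = 6; g(3) = 6; g(4) = 5; g(5) = 2; g(6) = 6.
No roots, so no linear factors.
Degree-2 irreducible divisors: test the 21 monic irreducibles of degree 2 over GF(7).
None of them divide g (all give nonzero remainder).
No irreducible factor of degree ≤ 2 exists, so g is irreducible over GF(7).

Yes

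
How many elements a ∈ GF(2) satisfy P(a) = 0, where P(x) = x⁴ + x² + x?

Evaluate at each of the 2 elements of GF(2):
P(0) = 0 → root; P(1) = 1.
Roots: {0}.

1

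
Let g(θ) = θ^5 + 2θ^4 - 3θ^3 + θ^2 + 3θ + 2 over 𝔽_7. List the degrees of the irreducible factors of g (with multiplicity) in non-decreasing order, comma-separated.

5

Complete factorization: g(θ) = (θ^5 + 2θ^4 - 3θ^3 + θ^2 + 3θ + 2).
Factor degrees with multiplicity: 5 = 5.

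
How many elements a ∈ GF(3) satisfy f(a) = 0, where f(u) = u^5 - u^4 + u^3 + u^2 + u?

3

Evaluate at each of the 3 elements of GF(3):
f(0) = 0 → root; f(1) = 0 → root; f(2) = 0 → root.
Roots: {0, 1, 2}.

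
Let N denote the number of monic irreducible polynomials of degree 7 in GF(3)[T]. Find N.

x^(3^7) − x is the product of all monic irreducibles of degree dividing 7; Möbius inversion gives N = (1/7) Σ μ(7/d)·3^d.
Divisors of 7: 1, 7; μ(7/d) for each: -1, 1.
Σ = − 3^1 + 3^7 = 2184.
N = 2184/7 = 312.

312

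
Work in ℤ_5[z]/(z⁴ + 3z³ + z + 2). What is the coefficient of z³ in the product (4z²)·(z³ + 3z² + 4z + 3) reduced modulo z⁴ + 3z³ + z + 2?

Multiply in ℤ_5[z]: (4z²)·(z³ + 3z² + 4z + 3) = 4z⁵ + 2z⁴ + z³ + 2z².
Reduce using z⁴ ≡ 2z³ + 4z + 3 (mod z⁴ + 3z³ + z + 2).
Reduced: z³ + 3z² + 2z.

1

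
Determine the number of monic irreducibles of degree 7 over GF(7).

Gauss's count: N_{7}(7) = (1/7) Σ_{d|7} μ(7/d)·7^d.
Divisors of 7: 1, 7; μ(7/d) for each: -1, 1.
Σ = − 7^1 + 7^7 = 823536.
N = 823536/7 = 117648.

117648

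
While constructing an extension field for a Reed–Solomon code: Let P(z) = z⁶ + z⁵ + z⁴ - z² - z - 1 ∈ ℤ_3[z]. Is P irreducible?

No

Check for roots in ℤ_3: P(0) = 2; P(1) = 0 → root; P(2) = 0 → root.
P(1) = 0, so (z − 1) divides P(z); P is reducible.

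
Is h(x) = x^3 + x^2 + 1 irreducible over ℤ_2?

Check for roots in ℤ_2: h(0) = 1; h(1) = 1.
No roots. A degree-3 polynomial over a field with no linear factor is irreducible.

Yes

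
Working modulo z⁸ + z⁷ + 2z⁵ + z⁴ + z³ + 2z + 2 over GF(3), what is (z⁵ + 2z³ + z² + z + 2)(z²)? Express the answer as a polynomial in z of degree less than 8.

Multiply in GF(3)[z]: (z⁵ + 2z³ + z² + z + 2)·(z²) = z⁷ + 2z⁵ + z⁴ + z³ + 2z².
Reduced: z⁷ + 2z⁵ + z⁴ + z³ + 2z².

z^7 + 2z^5 + z^4 + z^3 + 2z^2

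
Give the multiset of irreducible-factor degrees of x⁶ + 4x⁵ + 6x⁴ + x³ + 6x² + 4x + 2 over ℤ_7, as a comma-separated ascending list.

Write h(x) = x⁶ + 4x⁵ + 6x⁴ + x³ + 6x² + 4x + 2.
Linear factors from roots: (x + 4), (x + 2).
Complete factorization: h(x) = (x + 2)·(x + 4)·(x² + 2x + 5)·(x² + 3x + 6).
Factor degrees with multiplicity: 1 + 1 + 2 + 2 = 6.

1, 1, 2, 2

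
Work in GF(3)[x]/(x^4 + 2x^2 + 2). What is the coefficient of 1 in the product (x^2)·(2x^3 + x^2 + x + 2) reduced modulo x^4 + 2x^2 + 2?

1

Multiply in GF(3)[x]: (x^2)·(2x^3 + x^2 + x + 2) = 2x^5 + x^4 + x^3 + 2x^2.
Reduce using x^4 ≡ x^2 + 1 (mod x^4 + 2x^2 + 2).
Reduced: 2x + 1.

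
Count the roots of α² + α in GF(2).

2

Write h(α) = α² + α.
Evaluate at each of the 2 elements of GF(2):
h(0) = 0 → root; h(1) = 0 → root.
Roots: {0, 1}.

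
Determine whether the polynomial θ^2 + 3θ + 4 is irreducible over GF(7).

No

Write f(θ) = θ^2 + 3θ + 4.
Check for roots in GF(7): f(0) = 4; f(1) = 1; f(2) = 0 → root; f(3) = 1; f(4) = 4; f(5) = 2; f(6) = 2.
f(2) = 0, so (θ − 2) divides f(θ); f is reducible.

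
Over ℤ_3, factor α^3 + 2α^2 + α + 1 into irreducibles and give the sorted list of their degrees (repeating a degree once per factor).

Write h(α) = α^3 + 2α^2 + α + 1.
Roots in ℤ_3: h(0) = 1; h(1) = 2; h(2) = 1.
Complete factorization: h(α) = (α^3 + 2α^2 + α + 1).
Factor degrees with multiplicity: 3 = 3.

3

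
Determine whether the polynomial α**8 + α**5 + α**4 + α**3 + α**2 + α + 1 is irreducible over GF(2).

Yes

Write m(α) = α**8 + α**5 + α**4 + α**3 + α**2 + α + 1.
Check for roots in GF(2): m(0) = 1; m(1) = 1.
No roots, so no linear factors.
Monic irreducibles of degree 2 over GF(2): α**2 + α + 1.
None of them divide m (all give nonzero remainder).
Monic irreducibles of degree 3 over GF(2): α**3 + α + 1, α**3 + α**2 + 1.
None of them divide m (all give nonzero remainder).
Monic irreducibles of degree 4 over GF(2): α**4 + α + 1, α**4 + α**3 + 1, α**4 + α**3 + α**2 + α + 1.
None of them divide m (all give nonzero remainder).
No irreducible factor of degree ≤ 4 exists, so m is irreducible over GF(2).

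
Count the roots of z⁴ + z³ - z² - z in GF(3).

3

Write h(z) = z⁴ + z³ - z² - z.
Evaluate at each of the 3 elements of GF(3):
h(0) = 0 → root; h(1) = 0 → root; h(2) = 0 → root.
Roots: {0, 1, 2}.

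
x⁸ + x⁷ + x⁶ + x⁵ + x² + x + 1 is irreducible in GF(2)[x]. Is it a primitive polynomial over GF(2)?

Write f(x) = x⁸ + x⁷ + x⁶ + x⁵ + x² + x + 1.
|GF(2^8)^×| = 2^8 − 1 = 255. Prime factorization: 255 = 3·5·17.
f is primitive ⇔ x has order 255 in GF(2)[x]/(f), i.e. x^(255/q) ≠ 1 for each prime q | 255.
x^(85) mod f = x⁷ + x² + 1.
x^(51) mod f = x⁶ + x⁵ + x⁴ + x³ + x² + x.
x^(15) mod f = x⁷ + x⁶ + x³ + x² + 1.
None equal 1, so x has full order 255; f is primitive.

Yes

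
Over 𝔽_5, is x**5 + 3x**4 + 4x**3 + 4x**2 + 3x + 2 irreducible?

Yes

Write f(x) = x**5 + 3x**4 + 4x**3 + 4x**2 + 3x + 2.
Check for roots in 𝔽_5: f(0) = 2; f(1) = 2; f(2) = 1; f(3) = 1; f(4) = 1.
No roots, so no linear factors.
Degree-2 irreducible divisors: test the 10 monic irreducibles of degree 2 over GF(5).
None of them divide f (all give nonzero remainder).
No irreducible factor of degree ≤ 2 exists, so f is irreducible over GF(5).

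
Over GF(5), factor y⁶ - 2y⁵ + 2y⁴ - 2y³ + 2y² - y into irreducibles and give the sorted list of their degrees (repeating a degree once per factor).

1, 1, 1, 1, 1, 1

Write f(y) = y⁶ - 2y⁵ + 2y⁴ - 2y³ + 2y² - y.
Roots in GF(5): f(0) = 0 → root; f(1) = 0 → root; f(2) = 2; f(3) = 1; f(4) = 0 → root.
Linear factors from roots: (y), (y - 1), (y + 1).
Complete factorization: f(y) = (y)·(y - 1)·(y + 1)^4.
Factor degrees with multiplicity: 1 + 1 + 1 + 1 + 1 + 1 = 6.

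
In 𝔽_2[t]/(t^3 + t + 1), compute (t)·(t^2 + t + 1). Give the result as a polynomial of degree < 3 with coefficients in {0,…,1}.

t^2 + 1

Multiply in 𝔽_2[t]: (t)·(t^2 + t + 1) = t^3 + t^2 + t.
Reduce using t^3 ≡ t + 1 (mod t^3 + t + 1).
Reduced: t^2 + 1.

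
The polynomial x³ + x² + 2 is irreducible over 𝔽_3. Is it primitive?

Write f(x) = x³ + x² + 2.
|GF(3^3)^×| = 3^3 − 1 = 26. Prime factorization: 26 = 2·13.
f is primitive ⇔ x has order 26 in GF(3)[x]/(f), i.e. x^(26/q) ≠ 1 for each prime q | 26.
x^(13) mod f = 1
x^(2) mod f = x².
Since x^(13) = 1, the order of x divides 13 < 26; not primitive.

No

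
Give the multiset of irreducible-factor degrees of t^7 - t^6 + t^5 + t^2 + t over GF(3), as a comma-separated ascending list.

1, 1, 1, 1, 3

Write f(t) = t^7 - t^6 + t^5 + t^2 + t.
Roots in GF(3): f(0) = 0 → root; f(1) = 0 → root; f(2) = 0 → root.
Linear factors from roots: (t), (t - 1), (t + 1).
Complete factorization: f(t) = (t)·(t + 1)·(t - 1)^2·(t^3 - t + 1).
Factor degrees with multiplicity: 1 + 1 + 1 + 1 + 3 = 7.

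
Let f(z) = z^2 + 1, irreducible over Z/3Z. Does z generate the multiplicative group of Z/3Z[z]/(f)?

No

|GF(3^2)^×| = 3^2 − 1 = 8. Prime factorization: 8 = 2^3.
f is primitive ⇔ z has order 8 in GF(3)[z]/(f), i.e. z^(8/q) ≠ 1 for each prime q | 8.
z^(4) mod f = 1
Since z^(4) = 1, the order of z divides 4 < 8; not primitive.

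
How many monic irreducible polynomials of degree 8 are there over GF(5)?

48750

The number of monic irreducibles of degree 8 over GF(5) is (1/8)·Σ_{d∣8} μ(8/d) 5^d.
Divisors of 8: 1, 2, 4, 8; μ(8/d) for each: 0, 0, -1, 1.
Σ = − 5^4 + 5^8 = 390000.
N = 390000/8 = 48750.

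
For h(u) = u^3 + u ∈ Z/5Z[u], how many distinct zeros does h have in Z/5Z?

Evaluate at each of the 5 elements of Z/5Z:
h(0) = 0 → root; h(1) = 2; h(2) = 0 → root; h(3) = 0 → root; h(4) = 3.
Roots: {0, 2, 3}.

3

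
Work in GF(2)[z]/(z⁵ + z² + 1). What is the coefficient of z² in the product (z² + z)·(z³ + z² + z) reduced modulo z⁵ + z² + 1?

Multiply in GF(2)[z]: (z² + z)·(z³ + z² + z) = z⁵ + z².
Reduce using z⁵ ≡ z² + 1 (mod z⁵ + z² + 1).
Reduced: 1.

0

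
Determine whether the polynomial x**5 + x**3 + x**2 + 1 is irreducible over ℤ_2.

No

Write m(x) = x**5 + x**3 + x**2 + 1.
Check for roots in ℤ_2: m(0) = 1; m(1) = 0 → root.
m(1) = 0, so (x − 1) divides m(x); m is reducible.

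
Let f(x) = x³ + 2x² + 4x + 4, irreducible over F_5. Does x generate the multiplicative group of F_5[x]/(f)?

|GF(5^3)^×| = 5^3 − 1 = 124. Prime factorization: 124 = 2^2·31.
f is primitive ⇔ x has order 124 in GF(5)[x]/(f), i.e. x^(124/q) ≠ 1 for each prime q | 124.
x^(62) mod f = 1
x^(4) mod f = 4x + 3.
Since x^(62) = 1, the order of x divides 62 < 124; not primitive.

No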